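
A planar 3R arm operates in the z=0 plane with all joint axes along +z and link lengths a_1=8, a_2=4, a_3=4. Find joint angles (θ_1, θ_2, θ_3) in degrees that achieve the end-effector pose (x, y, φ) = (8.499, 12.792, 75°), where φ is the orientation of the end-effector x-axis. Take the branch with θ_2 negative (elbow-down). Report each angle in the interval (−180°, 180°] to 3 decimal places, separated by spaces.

60.004 -30.007 45.003

wrist centre = target − a_3·(cos φ, sin φ) = (7.4637, 8.9283)
cos θ_2 = (135.4217−8²−4²)/(2·8·4) = 0.8660; θ_2 = -30.0071° (elbow-down)
β = atan2(8.9283,7.4637) = 50.1056°; ψ = atan2(-2.0004,11.4639) = -9.8984°
θ_1 = β − ψ = 60.0040°
θ_3 = φ − θ_1 − θ_2 = 45.0031° (wrapped to (-180°,180°])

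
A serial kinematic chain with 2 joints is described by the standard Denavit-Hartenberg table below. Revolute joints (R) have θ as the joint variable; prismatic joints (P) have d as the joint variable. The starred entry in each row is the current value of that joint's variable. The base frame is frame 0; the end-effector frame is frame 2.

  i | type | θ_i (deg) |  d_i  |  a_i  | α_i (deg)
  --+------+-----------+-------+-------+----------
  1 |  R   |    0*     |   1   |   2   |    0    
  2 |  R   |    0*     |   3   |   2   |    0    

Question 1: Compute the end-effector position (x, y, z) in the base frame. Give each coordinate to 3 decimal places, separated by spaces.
after link 1: o_1 = (2.0000, 0.0000, 1.0000)
after link 2: o_2 = (4.0000, 0.0000, 4.0000)

4.000 0.000 4.000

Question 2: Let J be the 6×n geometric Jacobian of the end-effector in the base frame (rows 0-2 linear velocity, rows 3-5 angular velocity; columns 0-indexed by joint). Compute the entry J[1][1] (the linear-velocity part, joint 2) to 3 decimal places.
axis z_1 = (0.0000,0.0000,1.0000); lever o_n−o_1 = (2.0000,0.0000,3.0000)
cross product → J_v[:, 1] = (0.0000,2.0000,0.0000)
J_ω[:, 1] = z_1
entry J[1][1] = 2.0000

2.000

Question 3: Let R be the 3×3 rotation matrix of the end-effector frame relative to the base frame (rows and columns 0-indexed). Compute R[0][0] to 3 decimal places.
1.000

End-effector x-axis (col 0 of R) = (1.0000,0.0000,0.0000)
R[0][0] = 1.0000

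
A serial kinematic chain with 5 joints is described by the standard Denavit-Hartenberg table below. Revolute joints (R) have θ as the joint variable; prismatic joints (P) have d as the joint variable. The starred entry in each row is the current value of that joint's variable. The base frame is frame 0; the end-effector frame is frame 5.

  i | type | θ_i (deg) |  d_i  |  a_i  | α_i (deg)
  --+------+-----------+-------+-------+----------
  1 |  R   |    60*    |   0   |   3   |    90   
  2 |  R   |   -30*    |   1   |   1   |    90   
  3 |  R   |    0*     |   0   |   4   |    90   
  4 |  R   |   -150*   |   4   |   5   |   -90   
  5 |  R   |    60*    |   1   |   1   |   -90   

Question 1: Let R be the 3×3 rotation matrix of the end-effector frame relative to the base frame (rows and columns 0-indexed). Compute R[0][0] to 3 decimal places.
0.625

End-effector x-axis (col 0 of R) = (0.6250,-0.6495,0.4330)
R[0][0] = 0.6250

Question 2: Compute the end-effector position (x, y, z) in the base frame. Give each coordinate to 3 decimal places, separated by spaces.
after link 1: o_1 = (1.5000, 2.5981, 0.0000)
after link 2: o_2 = (2.7990, 2.8481, -0.5000)
after link 3: o_3 = (4.5311, 5.8481, -2.5000)
after link 4: o_4 = (-0.1830, 5.6830, 1.8301)
after link 5: o_5 = (0.8750, 5.7835, 2.7631)

0.875 5.783 2.763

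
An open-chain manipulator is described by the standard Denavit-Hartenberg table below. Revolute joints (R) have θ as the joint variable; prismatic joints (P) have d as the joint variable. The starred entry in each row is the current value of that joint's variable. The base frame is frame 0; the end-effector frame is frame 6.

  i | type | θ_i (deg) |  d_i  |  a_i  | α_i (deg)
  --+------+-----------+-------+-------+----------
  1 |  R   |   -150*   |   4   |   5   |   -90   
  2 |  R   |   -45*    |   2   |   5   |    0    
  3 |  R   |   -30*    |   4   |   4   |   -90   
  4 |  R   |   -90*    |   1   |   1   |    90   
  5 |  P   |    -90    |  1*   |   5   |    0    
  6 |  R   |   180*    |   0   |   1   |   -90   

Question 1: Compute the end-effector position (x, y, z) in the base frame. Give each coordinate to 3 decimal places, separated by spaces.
after link 1: o_1 = (-4.3301, -2.5000, 4.0000)
after link 2: o_2 = (-6.3920, -5.9998, 7.5355)
after link 3: o_3 = (-5.2886, -9.9816, 11.3992)
after link 4: o_4 = (-5.6251, -11.3305, 11.1404)
after link 5: o_5 = (-1.2184, -8.7863, 11.4686)
after link 6: o_6 = (-2.0549, -9.2693, 11.2098)

-2.055 -9.269 11.210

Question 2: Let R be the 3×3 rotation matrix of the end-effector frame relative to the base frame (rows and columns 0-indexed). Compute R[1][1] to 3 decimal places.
-0.129

End-effector y-axis (col 1 of R) = (-0.2241,-0.1294,0.9659)
R[1][1] = -0.1294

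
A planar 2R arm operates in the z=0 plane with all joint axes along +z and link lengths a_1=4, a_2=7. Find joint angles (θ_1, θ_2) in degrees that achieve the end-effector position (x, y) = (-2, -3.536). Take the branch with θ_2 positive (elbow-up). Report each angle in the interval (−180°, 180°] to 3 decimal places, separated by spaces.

cos θ_2 = (16.5033−4²−7²)/(2·4·7) = -0.8660; θ_2 = 149.9985° (elbow-up)
β = atan2(-3.5360,-2.0000) = -119.4930°; ψ = atan2(3.5002,-2.0621) = 120.5041°
θ_1 = β − ψ = -239.9971°

120.003 149.999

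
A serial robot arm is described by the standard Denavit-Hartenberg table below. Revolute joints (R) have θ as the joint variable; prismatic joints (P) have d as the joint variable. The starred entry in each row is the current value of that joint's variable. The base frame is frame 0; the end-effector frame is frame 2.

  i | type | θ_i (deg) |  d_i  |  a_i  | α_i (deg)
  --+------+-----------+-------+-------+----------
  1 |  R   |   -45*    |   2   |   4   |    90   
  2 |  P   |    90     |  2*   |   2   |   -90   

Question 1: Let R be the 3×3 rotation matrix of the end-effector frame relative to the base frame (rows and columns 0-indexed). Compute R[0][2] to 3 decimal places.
-0.707

End-effector z-axis (col 2 of R) = (-0.7071,0.7071,0.0000)
R[0][2] = -0.7071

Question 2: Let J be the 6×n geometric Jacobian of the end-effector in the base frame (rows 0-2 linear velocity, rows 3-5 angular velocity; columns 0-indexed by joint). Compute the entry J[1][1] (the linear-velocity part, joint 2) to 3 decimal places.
prismatic axis z_1 = (-0.7071,-0.7071,0.0000)
J_v[:, 1] = z_1; J_ω[:, 1] = (0,0,0)
entry J[1][1] = -0.7071

-0.707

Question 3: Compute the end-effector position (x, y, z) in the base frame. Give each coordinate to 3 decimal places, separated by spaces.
after link 1: o_1 = (2.8284, -2.8284, 2.0000)
after link 2: o_2 = (1.4142, -4.2426, 4.0000)

1.414 -4.243 4.000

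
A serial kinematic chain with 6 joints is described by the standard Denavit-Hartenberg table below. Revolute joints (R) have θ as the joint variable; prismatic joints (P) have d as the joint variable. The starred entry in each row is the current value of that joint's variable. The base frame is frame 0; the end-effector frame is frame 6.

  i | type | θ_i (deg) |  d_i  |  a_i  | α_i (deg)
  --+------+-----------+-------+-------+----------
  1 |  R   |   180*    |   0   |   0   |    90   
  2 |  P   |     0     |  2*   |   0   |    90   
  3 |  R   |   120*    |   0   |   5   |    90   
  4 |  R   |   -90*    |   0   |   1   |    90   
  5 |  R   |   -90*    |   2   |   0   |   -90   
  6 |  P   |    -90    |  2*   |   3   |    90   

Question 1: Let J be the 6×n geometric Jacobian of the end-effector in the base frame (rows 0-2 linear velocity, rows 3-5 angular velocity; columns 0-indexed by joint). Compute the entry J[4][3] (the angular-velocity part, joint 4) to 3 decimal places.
axis z_3 = (-0.8660,0.5000,-0.0000); lever o_n−o_3 = (-2.5000,-4.3301,3.0000)
cross product → J_v[:, 3] = (1.5000,2.5981,5.0000)
J_ω[:, 3] = z_3
entry J[4][3] = 0.5000

0.500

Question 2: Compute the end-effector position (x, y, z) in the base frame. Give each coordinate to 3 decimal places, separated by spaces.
0.000 2.000 3.000

after link 1: o_1 = (0.0000, 0.0000, 0.0000)
after link 2: o_2 = (0.0000, 2.0000, 0.0000)
after link 3: o_3 = (2.5000, 6.3301, 0.0000)
after link 4: o_4 = (2.5000, 6.3301, 1.0000)
after link 5: o_5 = (1.5000, 4.5981, 1.0000)
after link 6: o_6 = (0.0000, 2.0000, 3.0000)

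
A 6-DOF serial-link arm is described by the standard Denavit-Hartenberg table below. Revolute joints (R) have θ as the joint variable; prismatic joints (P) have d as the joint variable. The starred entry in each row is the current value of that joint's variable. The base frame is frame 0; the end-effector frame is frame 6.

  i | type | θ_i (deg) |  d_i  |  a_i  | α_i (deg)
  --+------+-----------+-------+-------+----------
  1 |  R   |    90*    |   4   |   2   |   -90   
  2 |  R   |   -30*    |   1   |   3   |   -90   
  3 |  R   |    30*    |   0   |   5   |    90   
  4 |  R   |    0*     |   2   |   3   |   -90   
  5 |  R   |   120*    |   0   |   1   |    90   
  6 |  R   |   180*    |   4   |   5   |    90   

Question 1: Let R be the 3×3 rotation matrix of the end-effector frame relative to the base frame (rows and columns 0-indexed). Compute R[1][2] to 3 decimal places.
End-effector z-axis (col 2 of R) = (-0.0000,0.5000,-0.8660)
R[1][2] = 0.5000

0.500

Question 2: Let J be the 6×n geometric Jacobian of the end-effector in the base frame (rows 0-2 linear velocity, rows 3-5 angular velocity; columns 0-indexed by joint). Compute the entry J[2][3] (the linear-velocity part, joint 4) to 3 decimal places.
axis z_3 = (-0.8660,0.4330,0.2500); lever o_n−o_3 = (1.2321,7.8481,4.5311)
cross product → J_v[:, 3] = (-0.0000,4.2321,-7.3301)
J_ω[:, 3] = z_3
entry J[2][3] = -7.3301

-7.330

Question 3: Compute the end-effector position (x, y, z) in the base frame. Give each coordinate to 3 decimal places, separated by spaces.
2.732 16.196 12.196

after link 1: o_1 = (0.0000, 2.0000, 4.0000)
after link 2: o_2 = (-1.0000, 4.5981, 5.5000)
after link 3: o_3 = (1.5000, 8.3481, 7.6651)
after link 4: o_4 = (1.2679, 11.4641, 9.4641)
after link 5: o_5 = (1.7679, 10.7141, 9.0311)
after link 6: o_6 = (2.7321, 16.1962, 12.1962)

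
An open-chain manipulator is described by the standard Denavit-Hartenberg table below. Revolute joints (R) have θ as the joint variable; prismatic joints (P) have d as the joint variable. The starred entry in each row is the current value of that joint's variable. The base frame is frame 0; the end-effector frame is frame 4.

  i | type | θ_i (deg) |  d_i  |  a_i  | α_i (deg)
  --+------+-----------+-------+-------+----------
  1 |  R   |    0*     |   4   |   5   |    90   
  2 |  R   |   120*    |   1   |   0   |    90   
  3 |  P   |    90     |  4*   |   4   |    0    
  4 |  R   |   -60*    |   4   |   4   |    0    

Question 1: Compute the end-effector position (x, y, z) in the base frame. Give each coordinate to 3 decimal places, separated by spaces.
10.196 -7.000 11.000

after link 1: o_1 = (5.0000, 0.0000, 4.0000)
after link 2: o_2 = (5.0000, -1.0000, 4.0000)
after link 3: o_3 = (8.4641, -5.0000, 6.0000)
after link 4: o_4 = (10.1962, -7.0000, 11.0000)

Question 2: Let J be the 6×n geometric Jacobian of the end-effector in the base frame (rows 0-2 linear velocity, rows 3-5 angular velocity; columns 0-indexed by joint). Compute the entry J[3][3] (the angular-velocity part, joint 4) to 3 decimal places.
axis z_3 = (0.8660,-0.0000,0.5000); lever o_n−o_3 = (1.7321,-2.0000,5.0000)
cross product → J_v[:, 3] = (1.0000,-3.4641,-1.7321)
J_ω[:, 3] = z_3
entry J[3][3] = 0.8660

0.866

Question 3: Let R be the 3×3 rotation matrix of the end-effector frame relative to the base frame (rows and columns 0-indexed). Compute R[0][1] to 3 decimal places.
End-effector y-axis (col 1 of R) = (0.2500,-0.8660,-0.4330)
R[0][1] = 0.2500

0.250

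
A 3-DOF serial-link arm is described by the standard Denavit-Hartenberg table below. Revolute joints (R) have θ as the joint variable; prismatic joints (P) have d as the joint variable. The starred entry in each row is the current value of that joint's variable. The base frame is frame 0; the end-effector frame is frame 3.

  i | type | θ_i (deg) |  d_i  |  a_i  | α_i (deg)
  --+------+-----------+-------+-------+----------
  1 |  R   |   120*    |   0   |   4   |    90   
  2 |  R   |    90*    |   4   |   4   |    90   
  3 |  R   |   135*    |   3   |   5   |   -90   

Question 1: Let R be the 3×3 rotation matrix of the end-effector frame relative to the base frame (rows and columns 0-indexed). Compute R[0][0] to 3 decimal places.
End-effector x-axis (col 0 of R) = (0.6124,0.3536,-0.7071)
R[0][0] = 0.6124

0.612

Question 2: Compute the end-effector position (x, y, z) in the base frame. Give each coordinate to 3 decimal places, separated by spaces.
after link 1: o_1 = (-2.0000, 3.4641, 0.0000)
after link 2: o_2 = (1.4641, 5.4641, 4.0000)
after link 3: o_3 = (3.0260, 9.8299, 0.4645)

3.026 9.830 0.464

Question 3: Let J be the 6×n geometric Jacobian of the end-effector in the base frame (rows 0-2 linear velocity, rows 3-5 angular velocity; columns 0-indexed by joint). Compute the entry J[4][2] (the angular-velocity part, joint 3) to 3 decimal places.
axis z_2 = (-0.5000,0.8660,-0.0000); lever o_n−o_2 = (1.5619,4.3658,-3.5355)
cross product → J_v[:, 2] = (-3.0619,-1.7678,-3.5355)
J_ω[:, 2] = z_2
entry J[4][2] = 0.8660

0.866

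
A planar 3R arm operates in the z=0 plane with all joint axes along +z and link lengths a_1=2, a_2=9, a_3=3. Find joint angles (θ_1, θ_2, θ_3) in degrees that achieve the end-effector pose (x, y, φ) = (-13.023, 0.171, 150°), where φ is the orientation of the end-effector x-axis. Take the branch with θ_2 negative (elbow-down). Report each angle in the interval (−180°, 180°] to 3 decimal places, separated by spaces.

-135.448 -45.024 -29.528

wrist centre = target − a_3·(cos φ, sin φ) = (-10.4249, -1.3290)
cos θ_2 = (110.4453−2²−9²)/(2·2·9) = 0.7068; θ_2 = -45.0238° (elbow-down)
β = atan2(-1.3290,-10.4249) = -172.7350°; ψ = atan2(-6.3666,8.3613) = -37.2869°
θ_1 = β − ψ = -135.4480°
θ_3 = φ − θ_1 − θ_2 = -29.5282° (wrapped to (-180°,180°])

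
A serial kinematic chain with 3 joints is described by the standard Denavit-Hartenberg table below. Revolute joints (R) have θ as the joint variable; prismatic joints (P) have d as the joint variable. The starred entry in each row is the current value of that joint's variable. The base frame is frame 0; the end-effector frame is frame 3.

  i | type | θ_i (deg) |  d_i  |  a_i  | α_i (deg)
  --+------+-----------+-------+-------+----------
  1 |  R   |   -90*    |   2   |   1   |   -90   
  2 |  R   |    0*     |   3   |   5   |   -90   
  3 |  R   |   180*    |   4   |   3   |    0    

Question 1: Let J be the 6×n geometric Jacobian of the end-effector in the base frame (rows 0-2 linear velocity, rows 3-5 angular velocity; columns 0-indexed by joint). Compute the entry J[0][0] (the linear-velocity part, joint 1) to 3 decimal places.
axis z_0 = ẑ; lever o_n−o_0 = (3.0000,-3.0000,-2.0000)
cross product → J_v[:, 0] = (3.0000,3.0000,-0.0000)
J_ω[:, 0] = z_0
entry J[0][0] = 3.0000

3.000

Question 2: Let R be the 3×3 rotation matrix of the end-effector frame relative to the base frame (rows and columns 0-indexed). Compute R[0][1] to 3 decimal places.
1.000

End-effector y-axis (col 1 of R) = (1.0000,0.0000,0.0000)
R[0][1] = 1.0000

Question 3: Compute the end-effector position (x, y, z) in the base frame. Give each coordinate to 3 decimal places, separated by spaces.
after link 1: o_1 = (0.0000, -1.0000, 2.0000)
after link 2: o_2 = (3.0000, -6.0000, 2.0000)
after link 3: o_3 = (3.0000, -3.0000, -2.0000)

3.000 -3.000 -2.000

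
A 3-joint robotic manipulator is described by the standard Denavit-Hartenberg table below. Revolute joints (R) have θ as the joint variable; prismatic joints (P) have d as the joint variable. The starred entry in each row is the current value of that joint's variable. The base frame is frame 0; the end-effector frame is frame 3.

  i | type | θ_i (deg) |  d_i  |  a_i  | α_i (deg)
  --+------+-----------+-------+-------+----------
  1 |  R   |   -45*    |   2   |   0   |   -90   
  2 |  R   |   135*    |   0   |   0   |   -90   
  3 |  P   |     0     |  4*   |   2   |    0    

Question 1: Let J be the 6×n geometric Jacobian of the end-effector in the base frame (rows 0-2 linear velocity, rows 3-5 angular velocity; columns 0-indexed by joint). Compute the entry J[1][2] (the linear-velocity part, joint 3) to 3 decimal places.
0.500

prismatic axis z_2 = (-0.5000,0.5000,0.7071)
J_v[:, 2] = z_2; J_ω[:, 2] = (0,0,0)
entry J[1][2] = 0.5000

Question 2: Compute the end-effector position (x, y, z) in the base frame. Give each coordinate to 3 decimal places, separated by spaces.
-3.000 3.000 3.414

after link 1: o_1 = (0.0000, 0.0000, 2.0000)
after link 2: o_2 = (0.0000, 0.0000, 2.0000)
after link 3: o_3 = (-3.0000, 3.0000, 3.4142)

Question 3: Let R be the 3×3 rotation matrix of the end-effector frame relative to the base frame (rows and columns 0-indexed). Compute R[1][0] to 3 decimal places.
0.500

End-effector x-axis (col 0 of R) = (-0.5000,0.5000,-0.7071)
R[1][0] = 0.5000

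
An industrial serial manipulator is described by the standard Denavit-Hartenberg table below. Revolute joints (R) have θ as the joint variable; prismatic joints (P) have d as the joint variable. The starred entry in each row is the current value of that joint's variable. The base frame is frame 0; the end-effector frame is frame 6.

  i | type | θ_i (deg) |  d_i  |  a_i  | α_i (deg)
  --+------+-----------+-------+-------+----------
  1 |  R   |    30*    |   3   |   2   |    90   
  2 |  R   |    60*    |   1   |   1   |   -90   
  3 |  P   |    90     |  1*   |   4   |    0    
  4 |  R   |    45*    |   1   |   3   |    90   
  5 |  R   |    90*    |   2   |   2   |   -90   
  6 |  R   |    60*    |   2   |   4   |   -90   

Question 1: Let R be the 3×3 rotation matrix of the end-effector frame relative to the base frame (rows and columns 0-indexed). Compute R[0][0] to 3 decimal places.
-0.334

End-effector x-axis (col 0 of R) = (-0.3340,-0.8999,-0.2803)
R[0][0] = -0.3340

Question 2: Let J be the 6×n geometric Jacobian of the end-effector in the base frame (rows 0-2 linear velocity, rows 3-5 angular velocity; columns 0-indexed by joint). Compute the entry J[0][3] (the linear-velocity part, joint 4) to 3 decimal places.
axis z_3 = (-0.7500,-0.4330,0.5000); lever o_n−o_3 = (-4.3404,-2.8849,0.9911)
cross product → J_v[:, 3] = (1.0133,-1.4269,0.2842)
J_ω[:, 3] = z_3
entry J[0][3] = 1.0133

1.013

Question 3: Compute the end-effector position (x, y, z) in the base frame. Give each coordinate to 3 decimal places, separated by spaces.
after link 1: o_1 = (1.7321, 1.0000, 3.0000)
after link 2: o_2 = (2.6651, 0.3840, 3.8660)
after link 3: o_3 = (-0.0849, 3.4151, 4.3660)
after link 4: o_4 = (-2.8142, 4.2888, 3.0289)
after link 5: o_5 = (-4.4089, 5.0011, 5.2537)
after link 6: o_6 = (-4.4253, 0.5302, 5.3571)

-4.425 0.530 5.357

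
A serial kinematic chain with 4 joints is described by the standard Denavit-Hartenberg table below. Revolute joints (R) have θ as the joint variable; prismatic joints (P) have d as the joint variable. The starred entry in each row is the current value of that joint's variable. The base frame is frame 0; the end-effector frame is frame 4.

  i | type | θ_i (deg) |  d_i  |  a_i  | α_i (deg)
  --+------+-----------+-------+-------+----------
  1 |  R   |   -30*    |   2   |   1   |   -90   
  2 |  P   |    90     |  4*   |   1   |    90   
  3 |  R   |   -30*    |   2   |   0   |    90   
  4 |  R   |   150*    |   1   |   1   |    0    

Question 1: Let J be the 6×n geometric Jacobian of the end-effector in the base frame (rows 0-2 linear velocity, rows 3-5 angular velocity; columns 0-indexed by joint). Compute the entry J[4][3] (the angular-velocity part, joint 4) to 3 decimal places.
axis z_3 = (-0.4330,-0.7500,0.5000); lever o_n−o_3 = (0.2165,-0.6250,1.2500)
cross product → J_v[:, 3] = (-0.6250,0.6495,0.4330)
J_ω[:, 3] = z_3
entry J[4][3] = -0.7500

-0.750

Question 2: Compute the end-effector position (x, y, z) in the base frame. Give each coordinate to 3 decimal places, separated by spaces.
4.815 1.339 2.250

after link 1: o_1 = (0.8660, -0.5000, 2.0000)
after link 2: o_2 = (2.8660, 2.9641, 1.0000)
after link 3: o_3 = (4.5981, 1.9641, 1.0000)
after link 4: o_4 = (4.8146, 1.3391, 2.2500)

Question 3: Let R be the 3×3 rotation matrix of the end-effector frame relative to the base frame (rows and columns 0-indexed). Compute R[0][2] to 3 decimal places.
-0.433

End-effector z-axis (col 2 of R) = (-0.4330,-0.7500,0.5000)
R[0][2] = -0.4330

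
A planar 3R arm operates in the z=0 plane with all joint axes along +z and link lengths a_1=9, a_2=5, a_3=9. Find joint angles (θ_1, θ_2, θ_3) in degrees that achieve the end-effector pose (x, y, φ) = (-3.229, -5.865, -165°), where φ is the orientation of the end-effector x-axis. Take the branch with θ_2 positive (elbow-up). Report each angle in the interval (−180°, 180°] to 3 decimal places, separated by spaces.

-65.807 135.001 125.807

wrist centre = target − a_3·(cos φ, sin φ) = (5.4643, -3.5356)
cos θ_2 = (42.3596−9²−5²)/(2·9·5) = -0.7071; θ_2 = 135.0007° (elbow-up)
β = atan2(-3.5356,5.4643) = -32.9044°; ψ = atan2(3.5355,5.4644) = 32.9029°
θ_1 = β − ψ = -65.8073°
θ_3 = φ − θ_1 − θ_2 = 125.8066° (wrapped to (-180°,180°])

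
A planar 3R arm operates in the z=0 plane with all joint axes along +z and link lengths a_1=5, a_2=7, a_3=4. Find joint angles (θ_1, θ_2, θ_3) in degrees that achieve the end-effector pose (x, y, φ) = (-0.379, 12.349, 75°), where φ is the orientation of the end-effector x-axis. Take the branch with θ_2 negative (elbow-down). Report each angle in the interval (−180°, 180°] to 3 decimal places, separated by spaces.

wrist centre = target − a_3·(cos φ, sin φ) = (-1.4143, 8.4853)
cos θ_2 = (74.0004−5²−7²)/(2·5·7) = 0.0000; θ_2 = -89.9996° (elbow-down)
β = atan2(8.4853,-1.4143) = 99.4627°; ψ = atan2(-7.0000,5.0000) = -54.4621°
θ_1 = β − ψ = 153.9248°
θ_3 = φ − θ_1 − θ_2 = 11.0748° (wrapped to (-180°,180°])

153.925 -90.000 11.075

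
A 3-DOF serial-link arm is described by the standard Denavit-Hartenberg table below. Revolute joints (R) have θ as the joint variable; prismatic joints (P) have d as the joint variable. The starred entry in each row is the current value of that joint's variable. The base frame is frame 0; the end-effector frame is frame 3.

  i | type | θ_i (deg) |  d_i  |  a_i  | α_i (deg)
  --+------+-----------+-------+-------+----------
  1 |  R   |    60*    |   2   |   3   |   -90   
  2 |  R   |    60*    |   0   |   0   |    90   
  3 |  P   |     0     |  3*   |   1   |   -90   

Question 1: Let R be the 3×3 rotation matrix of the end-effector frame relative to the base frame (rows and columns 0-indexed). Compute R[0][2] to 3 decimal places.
-0.866

End-effector z-axis (col 2 of R) = (-0.8660,0.5000,0.0000)
R[0][2] = -0.8660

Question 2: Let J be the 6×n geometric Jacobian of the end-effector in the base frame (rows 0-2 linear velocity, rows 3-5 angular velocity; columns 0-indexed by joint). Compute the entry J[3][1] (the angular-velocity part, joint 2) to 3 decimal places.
-0.866

axis z_1 = (-0.8660,0.5000,0.0000); lever o_n−o_1 = (1.5490,2.6830,0.6340)
cross product → J_v[:, 1] = (0.3170,0.5490,-3.0981)
J_ω[:, 1] = z_1
entry J[3][1] = -0.8660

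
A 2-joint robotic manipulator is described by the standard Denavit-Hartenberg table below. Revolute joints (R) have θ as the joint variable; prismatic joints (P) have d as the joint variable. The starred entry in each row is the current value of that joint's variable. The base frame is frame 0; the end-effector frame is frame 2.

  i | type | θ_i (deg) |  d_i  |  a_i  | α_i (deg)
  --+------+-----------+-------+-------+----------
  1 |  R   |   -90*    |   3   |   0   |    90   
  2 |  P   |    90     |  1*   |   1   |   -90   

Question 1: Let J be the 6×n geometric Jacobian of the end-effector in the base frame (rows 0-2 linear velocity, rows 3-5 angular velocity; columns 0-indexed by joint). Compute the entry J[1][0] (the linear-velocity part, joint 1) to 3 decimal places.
-1.000

axis z_0 = ẑ; lever o_n−o_0 = (-1.0000,-0.0000,4.0000)
cross product → J_v[:, 0] = (0.0000,-1.0000,0.0000)
J_ω[:, 0] = z_0
entry J[1][0] = -1.0000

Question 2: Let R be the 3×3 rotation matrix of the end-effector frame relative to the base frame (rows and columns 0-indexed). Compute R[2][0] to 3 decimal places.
1.000

End-effector x-axis (col 0 of R) = (0.0000,-0.0000,1.0000)
R[2][0] = 1.0000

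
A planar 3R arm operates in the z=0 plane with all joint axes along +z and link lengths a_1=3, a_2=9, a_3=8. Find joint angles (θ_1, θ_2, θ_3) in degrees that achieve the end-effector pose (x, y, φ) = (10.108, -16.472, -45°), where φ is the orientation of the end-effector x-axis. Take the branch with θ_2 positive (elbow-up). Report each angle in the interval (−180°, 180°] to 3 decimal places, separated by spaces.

wrist centre = target − a_3·(cos φ, sin φ) = (4.4511, -10.8151)
cos θ_2 = (136.7801−3²−9²)/(2·3·9) = 0.8663; θ_2 = 29.9688° (elbow-up)
β = atan2(-10.8151,4.4511) = -67.6296°; ψ = atan2(4.4958,10.7967) = 22.6069°
θ_1 = β − ψ = -90.2365°
θ_3 = φ − θ_1 − θ_2 = 15.2677° (wrapped to (-180°,180°])

-90.237 29.969 15.268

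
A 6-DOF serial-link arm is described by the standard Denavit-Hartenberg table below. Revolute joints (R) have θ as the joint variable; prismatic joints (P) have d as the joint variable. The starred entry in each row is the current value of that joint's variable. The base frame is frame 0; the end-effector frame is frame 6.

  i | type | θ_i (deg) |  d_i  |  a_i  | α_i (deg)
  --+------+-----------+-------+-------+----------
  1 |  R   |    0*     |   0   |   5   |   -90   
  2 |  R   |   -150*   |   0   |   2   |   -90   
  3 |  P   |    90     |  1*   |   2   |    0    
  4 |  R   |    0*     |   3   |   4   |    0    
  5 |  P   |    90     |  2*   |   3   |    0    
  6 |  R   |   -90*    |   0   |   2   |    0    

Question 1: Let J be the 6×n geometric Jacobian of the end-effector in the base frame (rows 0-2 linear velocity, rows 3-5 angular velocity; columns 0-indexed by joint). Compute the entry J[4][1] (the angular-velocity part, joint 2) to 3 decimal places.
1.000

axis z_1 = (0.0000,1.0000,0.0000); lever o_n−o_1 = (3.8660,-8.0000,4.6962)
cross product → J_v[:, 1] = (4.6962,0.0000,-3.8660)
J_ω[:, 1] = z_1
entry J[4][1] = 1.0000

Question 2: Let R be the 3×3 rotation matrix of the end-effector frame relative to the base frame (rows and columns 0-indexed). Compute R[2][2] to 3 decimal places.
End-effector z-axis (col 2 of R) = (0.5000,0.0000,0.8660)
R[2][2] = 0.8660

0.866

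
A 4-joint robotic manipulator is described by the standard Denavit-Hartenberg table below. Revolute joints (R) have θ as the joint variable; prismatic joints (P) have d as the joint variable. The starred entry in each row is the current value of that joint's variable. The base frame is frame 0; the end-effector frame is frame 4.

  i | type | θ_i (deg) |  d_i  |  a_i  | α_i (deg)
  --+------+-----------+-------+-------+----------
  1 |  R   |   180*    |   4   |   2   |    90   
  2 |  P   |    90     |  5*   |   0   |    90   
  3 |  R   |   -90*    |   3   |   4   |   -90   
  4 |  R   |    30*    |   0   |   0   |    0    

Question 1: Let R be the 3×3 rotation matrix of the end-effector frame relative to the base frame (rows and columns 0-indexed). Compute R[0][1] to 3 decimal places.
0.866

End-effector y-axis (col 1 of R) = (0.8660,0.5000,0.0000)
R[0][1] = 0.8660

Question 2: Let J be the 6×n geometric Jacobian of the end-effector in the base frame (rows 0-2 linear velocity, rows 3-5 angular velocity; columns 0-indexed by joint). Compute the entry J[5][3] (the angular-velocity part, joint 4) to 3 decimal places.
axis z_3 = (-0.0000,0.0000,1.0000); lever o_n−o_3 = (0.0000,0.0000,0.0000)
cross product → J_v[:, 3] = (0.0000,0.0000,-0.0000)
J_ω[:, 3] = z_3
entry J[5][3] = 1.0000

1.000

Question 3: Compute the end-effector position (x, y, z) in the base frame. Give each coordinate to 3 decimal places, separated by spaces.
-5.000 1.000 4.000

after link 1: o_1 = (-2.0000, 0.0000, 4.0000)
after link 2: o_2 = (-2.0000, 5.0000, 4.0000)
after link 3: o_3 = (-5.0000, 1.0000, 4.0000)
after link 4: o_4 = (-5.0000, 1.0000, 4.0000)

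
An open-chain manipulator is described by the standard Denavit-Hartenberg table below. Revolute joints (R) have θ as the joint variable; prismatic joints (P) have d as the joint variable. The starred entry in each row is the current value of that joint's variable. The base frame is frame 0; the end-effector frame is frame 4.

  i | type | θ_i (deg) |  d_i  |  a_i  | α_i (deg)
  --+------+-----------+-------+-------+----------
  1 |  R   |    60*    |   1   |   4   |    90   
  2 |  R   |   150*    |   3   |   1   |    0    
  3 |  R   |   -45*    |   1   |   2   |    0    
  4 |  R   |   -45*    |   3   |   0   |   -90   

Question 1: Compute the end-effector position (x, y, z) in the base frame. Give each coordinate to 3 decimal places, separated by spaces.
7.370 -1.234 3.432

after link 1: o_1 = (2.0000, 3.4641, 1.0000)
after link 2: o_2 = (4.1651, 1.2141, 1.5000)
after link 3: o_3 = (4.7723, 0.2658, 3.4319)
after link 4: o_4 = (7.3703, -1.2342, 3.4319)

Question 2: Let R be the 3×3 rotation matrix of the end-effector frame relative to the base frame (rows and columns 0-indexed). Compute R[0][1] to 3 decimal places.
-0.866

End-effector y-axis (col 1 of R) = (-0.8660,0.5000,-0.0000)
R[0][1] = -0.8660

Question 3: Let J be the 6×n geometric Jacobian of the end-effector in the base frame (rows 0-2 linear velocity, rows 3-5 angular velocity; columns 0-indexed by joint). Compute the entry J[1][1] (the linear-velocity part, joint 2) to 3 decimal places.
-2.106

axis z_1 = (0.8660,-0.5000,0.0000); lever o_n−o_1 = (5.3703,-4.6983,2.4319)
cross product → J_v[:, 1] = (-1.2159,-2.1060,-1.3837)
J_ω[:, 1] = z_1
entry J[1][1] = -2.1060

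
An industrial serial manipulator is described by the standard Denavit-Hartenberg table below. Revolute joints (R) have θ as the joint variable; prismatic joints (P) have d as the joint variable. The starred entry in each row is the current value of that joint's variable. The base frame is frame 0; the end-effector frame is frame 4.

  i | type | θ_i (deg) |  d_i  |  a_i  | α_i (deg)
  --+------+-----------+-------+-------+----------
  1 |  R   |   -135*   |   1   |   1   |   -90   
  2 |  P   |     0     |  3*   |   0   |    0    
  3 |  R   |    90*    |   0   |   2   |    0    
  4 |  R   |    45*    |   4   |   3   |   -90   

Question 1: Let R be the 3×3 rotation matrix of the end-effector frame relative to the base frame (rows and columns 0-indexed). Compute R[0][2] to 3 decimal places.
End-effector z-axis (col 2 of R) = (0.5000,0.5000,0.7071)
R[0][2] = 0.5000

0.500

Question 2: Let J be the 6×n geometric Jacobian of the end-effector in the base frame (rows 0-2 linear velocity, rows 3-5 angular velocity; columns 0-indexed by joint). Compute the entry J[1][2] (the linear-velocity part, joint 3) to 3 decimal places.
2.914

axis z_2 = (0.7071,-0.7071,0.0000); lever o_n−o_2 = (4.3284,-1.3284,-4.1213)
cross product → J_v[:, 2] = (2.9142,2.9142,2.1213)
J_ω[:, 2] = z_2
entry J[1][2] = 2.9142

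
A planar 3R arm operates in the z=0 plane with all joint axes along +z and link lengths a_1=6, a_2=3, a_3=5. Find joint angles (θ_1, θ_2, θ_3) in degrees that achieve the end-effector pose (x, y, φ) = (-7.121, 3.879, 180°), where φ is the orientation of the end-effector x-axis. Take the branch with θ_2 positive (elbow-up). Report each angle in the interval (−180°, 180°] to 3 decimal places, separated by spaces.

wrist centre = target − a_3·(cos φ, sin φ) = (-2.1210, 3.8790)
cos θ_2 = (19.5453−6²−3²)/(2·6·3) = -0.7071; θ_2 = 134.9975° (elbow-up)
β = atan2(3.8790,-2.1210) = 118.6694°; ψ = atan2(2.1214,3.8788) = 28.6755°
θ_1 = β − ψ = 89.9939°
θ_3 = φ − θ_1 − θ_2 = -44.9913° (wrapped to (-180°,180°])

89.994 134.997 -44.991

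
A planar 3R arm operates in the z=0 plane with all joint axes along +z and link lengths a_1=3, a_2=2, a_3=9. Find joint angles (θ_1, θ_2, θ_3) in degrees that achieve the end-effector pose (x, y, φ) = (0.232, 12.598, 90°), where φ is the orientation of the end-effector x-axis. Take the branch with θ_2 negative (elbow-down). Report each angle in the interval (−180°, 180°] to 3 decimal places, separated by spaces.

120.002 -90.003 60.001

wrist centre = target − a_3·(cos φ, sin φ) = (0.2320, 3.5980)
cos θ_2 = (12.9994−3²−2²)/(2·3·2) = -0.0000; θ_2 = -90.0027° (elbow-down)
β = atan2(3.5980,0.2320) = 86.3107°; ψ = atan2(-2.0000,2.9999) = -33.6909°
θ_1 = β − ψ = 120.0016°
θ_3 = φ − θ_1 − θ_2 = 60.0012° (wrapped to (-180°,180°])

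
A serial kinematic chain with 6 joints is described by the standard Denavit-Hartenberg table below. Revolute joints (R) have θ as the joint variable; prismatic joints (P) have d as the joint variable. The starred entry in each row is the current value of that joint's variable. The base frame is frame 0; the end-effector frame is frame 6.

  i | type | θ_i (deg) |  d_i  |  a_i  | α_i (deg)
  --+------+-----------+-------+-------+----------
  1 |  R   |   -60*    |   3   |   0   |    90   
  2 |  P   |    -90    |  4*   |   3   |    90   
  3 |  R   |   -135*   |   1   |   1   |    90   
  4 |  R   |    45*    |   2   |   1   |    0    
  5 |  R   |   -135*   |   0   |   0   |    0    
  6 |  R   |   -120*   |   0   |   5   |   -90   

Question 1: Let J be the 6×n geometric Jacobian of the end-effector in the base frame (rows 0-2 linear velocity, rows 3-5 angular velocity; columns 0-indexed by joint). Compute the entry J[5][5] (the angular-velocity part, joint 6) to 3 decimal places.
axis z_5 = (-0.6124,-0.3536,0.7071); lever o_n−o_5 = (-3.9017,0.6341,-3.0619)
cross product → J_v[:, 5] = (0.6341,-4.6339,-1.7678)
J_ω[:, 5] = z_5
entry J[5][5] = 0.7071

0.707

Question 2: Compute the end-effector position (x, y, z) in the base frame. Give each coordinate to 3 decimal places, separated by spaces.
-8.399 0.009 -0.441

after link 1: o_1 = (0.0000, 0.0000, 3.0000)
after link 2: o_2 = (-3.4641, -2.0000, 0.0000)
after link 3: o_3 = (-3.3517, -0.7804, 0.7071)
after link 4: o_4 = (-4.4970, -0.6252, 2.6213)
after link 5: o_5 = (-4.4970, -0.6252, 2.6213)
after link 6: o_6 = (-8.3987, 0.0090, -0.4405)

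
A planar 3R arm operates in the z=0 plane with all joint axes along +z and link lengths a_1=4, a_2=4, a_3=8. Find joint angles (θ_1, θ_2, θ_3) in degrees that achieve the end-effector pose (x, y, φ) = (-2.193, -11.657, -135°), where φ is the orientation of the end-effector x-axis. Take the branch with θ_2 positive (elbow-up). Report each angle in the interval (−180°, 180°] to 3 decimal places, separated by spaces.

wrist centre = target − a_3·(cos φ, sin φ) = (3.4639, -6.0001)
cos θ_2 = (48.0000−4²−4²)/(2·4·4) = 0.5000; θ_2 = 59.9999° (elbow-up)
β = atan2(-6.0001,3.4639) = -60.0024°; ψ = atan2(3.4641,6.0000) = 30.0000°
θ_1 = β − ψ = -90.0023°
θ_3 = φ − θ_1 − θ_2 = -104.9976° (wrapped to (-180°,180°])

-90.002 60.000 -104.998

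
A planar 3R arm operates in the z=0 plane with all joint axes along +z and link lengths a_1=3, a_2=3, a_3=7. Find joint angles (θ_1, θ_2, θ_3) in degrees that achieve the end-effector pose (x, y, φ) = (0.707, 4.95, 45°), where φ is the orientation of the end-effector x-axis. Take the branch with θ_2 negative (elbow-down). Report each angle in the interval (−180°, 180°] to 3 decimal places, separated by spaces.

-135.005 -89.997 -89.998

wrist centre = target − a_3·(cos φ, sin φ) = (-4.2427, 0.0003)
cos θ_2 = (18.0009−3²−3²)/(2·3·3) = 0.0001; θ_2 = -89.9971° (elbow-down)
β = atan2(0.0003,-4.2427) = 179.9966°; ψ = atan2(-3.0000,3.0002) = -44.9986°
θ_1 = β − ψ = 224.9951°
θ_3 = φ − θ_1 − θ_2 = -89.9980° (wrapped to (-180°,180°])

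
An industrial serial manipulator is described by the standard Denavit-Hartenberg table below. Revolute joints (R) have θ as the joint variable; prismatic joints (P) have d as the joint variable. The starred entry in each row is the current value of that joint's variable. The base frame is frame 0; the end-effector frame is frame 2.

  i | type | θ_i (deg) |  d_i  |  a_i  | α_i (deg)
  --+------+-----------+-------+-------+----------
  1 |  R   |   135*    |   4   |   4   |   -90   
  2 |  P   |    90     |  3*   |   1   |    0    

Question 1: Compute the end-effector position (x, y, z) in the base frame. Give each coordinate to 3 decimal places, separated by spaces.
-4.950 0.707 3.000

after link 1: o_1 = (-2.8284, 2.8284, 4.0000)
after link 2: o_2 = (-4.9497, 0.7071, 3.0000)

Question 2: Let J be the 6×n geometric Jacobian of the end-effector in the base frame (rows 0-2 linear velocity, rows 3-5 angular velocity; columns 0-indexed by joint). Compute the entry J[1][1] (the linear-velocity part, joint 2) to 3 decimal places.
prismatic axis z_1 = (-0.7071,-0.7071,0.0000)
J_v[:, 1] = z_1; J_ω[:, 1] = (0,0,0)
entry J[1][1] = -0.7071

-0.707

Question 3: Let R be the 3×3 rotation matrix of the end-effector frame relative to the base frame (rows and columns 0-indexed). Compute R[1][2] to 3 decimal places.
End-effector z-axis (col 2 of R) = (-0.7071,-0.7071,0.0000)
R[1][2] = -0.7071

-0.707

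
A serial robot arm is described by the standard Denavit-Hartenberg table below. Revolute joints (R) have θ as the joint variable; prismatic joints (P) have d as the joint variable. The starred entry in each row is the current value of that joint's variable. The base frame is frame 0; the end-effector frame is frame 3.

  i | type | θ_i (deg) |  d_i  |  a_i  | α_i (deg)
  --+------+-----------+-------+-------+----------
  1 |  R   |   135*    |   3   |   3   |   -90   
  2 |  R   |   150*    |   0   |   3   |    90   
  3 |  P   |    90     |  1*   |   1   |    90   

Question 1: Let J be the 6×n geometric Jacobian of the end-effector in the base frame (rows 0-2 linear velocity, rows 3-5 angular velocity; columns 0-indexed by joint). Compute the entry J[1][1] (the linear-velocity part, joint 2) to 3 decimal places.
-1.673

axis z_1 = (-0.7071,-0.7071,0.0000); lever o_n−o_1 = (0.7765,-2.1907,-2.3660)
cross product → J_v[:, 1] = (1.6730,-1.6730,2.0981)
J_ω[:, 1] = z_1
entry J[1][1] = -1.6730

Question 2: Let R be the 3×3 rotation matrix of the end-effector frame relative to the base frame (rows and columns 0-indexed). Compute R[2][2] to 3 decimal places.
End-effector z-axis (col 2 of R) = (0.6124,-0.6124,-0.5000)
R[2][2] = -0.5000

-0.500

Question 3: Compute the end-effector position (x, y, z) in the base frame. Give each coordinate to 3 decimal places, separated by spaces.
-1.345 -0.069 0.634

after link 1: o_1 = (-2.1213, 2.1213, 3.0000)
after link 2: o_2 = (-0.2842, 0.2842, 1.5000)
after link 3: o_3 = (-1.3449, -0.0694, 0.6340)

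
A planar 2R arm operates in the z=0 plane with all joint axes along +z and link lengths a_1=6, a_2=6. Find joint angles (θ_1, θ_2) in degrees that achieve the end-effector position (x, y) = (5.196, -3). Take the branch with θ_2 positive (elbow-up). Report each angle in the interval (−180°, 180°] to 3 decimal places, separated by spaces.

cos θ_2 = (35.9984−6²−6²)/(2·6·6) = -0.5000; θ_2 = 120.0015° (elbow-up)
β = atan2(-3.0000,5.1960) = -30.0007°; ψ = atan2(5.1961,2.9999) = 60.0007°
θ_1 = β − ψ = -90.0015°

-90.001 120.001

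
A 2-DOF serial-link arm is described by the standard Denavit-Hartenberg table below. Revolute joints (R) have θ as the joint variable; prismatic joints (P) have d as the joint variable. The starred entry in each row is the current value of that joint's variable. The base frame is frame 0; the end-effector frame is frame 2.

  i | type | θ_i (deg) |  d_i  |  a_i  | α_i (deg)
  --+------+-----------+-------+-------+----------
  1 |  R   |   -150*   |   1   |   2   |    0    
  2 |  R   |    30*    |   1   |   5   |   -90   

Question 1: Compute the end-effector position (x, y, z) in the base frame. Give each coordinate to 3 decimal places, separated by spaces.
after link 1: o_1 = (-1.7321, -1.0000, 1.0000)
after link 2: o_2 = (-4.2321, -5.3301, 2.0000)

-4.232 -5.330 2.000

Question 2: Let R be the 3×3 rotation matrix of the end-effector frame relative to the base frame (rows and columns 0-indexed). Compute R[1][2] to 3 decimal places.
End-effector z-axis (col 2 of R) = (0.8660,-0.5000,0.0000)
R[1][2] = -0.5000

-0.500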